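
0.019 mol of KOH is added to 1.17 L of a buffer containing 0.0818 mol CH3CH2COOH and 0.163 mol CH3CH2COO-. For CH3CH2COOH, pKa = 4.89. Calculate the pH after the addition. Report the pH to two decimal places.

After neutralization: n(CH3CH2COOH) = 0.0628 mol, n(CH3CH2COO-) = 0.182 mol.
Henderson–Hasselbalch with mole ratio 0.182/0.0628: pH = 4.89 + (+0.462)

pH = 5.35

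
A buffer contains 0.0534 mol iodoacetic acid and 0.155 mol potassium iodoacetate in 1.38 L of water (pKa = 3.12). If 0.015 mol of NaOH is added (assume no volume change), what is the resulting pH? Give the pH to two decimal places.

OH- converts ICH2COOH to ICH2COO-: ICH2COOH → 0.0384 mol, ICH2COO- → 0.17 mol.
pH = pKa + log(n_ICH2COO-/n_ICH2COOH) = 3.12 + log(0.17/0.0384) = 3.12 + (+0.646)

pH = 3.77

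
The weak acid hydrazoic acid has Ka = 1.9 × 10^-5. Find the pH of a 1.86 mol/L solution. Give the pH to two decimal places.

HN3 ⇌ N3- + H+
Ka = x²/(1.86 − x) = 1.9 × 10^-5
Neglecting x in the denominator: x = √(1.9 × 10^-5 × 1.86) = 5.94 × 10^-3 M
(x/C₀ = 0.32% < 5%, so the approximation holds.)
pH = −log[H+] = −log(5.94 × 10^-3) = 2.23

pH = 2.23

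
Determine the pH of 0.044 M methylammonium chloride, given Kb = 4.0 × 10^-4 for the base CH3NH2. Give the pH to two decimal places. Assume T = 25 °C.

pH = 5.98

CH3NH3+ is the conjugate acid of the weak base CH3NH2.
Ka = Kw/Kb = 1.0×10^-14 / 4.0 × 10^-4 = 2.50 × 10^-11
From the ICE table, Ka = [H+]²/(0.044 − [H+]) = 2.50 × 10^-11.
Assume [H+] ≪ 0.044: [H+] ≈ √(2.50 × 10^-11 × 0.044) = 1.05 × 10^-6 M
pH = −log[H+] = −log(1.05 × 10^-6) = 5.98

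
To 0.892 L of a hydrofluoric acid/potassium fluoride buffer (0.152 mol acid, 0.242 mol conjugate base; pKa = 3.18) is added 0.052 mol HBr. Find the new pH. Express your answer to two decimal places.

Added H+ converts F- to HF: HF → 0.204 mol, F- → 0.19 mol.
pH = pKa + log([A⁻]/[HA]) = 3.18 + log(0.19/0.204) = 3.18 -0.031

pH = 3.15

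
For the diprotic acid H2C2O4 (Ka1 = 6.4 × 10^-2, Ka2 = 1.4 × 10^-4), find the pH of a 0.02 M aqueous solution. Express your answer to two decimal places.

pH = 1.80

Since Ka1 ≫ Ka2, the first ionization dominates [H+].
Ka1 = x²/(0.02 − x) = 6.4 × 10^-2
Solving the quadratic: x = (−Ka1 + √(Ka1² + 4·Ka1·C₀))/2 = 1.60 × 10^-2 M
pH = −log(1.60 × 10^-2) = 1.80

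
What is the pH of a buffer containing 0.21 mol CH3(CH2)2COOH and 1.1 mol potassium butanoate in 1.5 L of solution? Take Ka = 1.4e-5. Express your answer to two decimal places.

pKa = −log(1.4 × 10^-5) = 4.854
Henderson–Hasselbalch: pH = pKa + log([CH3(CH2)2COO-]/[CH3(CH2)2COOH]) = 4.854 + log(1.1/0.21)
pH = 4.854 + (+0.719) = 5.57

pH = 5.57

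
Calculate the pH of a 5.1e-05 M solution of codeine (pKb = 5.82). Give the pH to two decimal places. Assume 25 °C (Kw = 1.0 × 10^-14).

pH = 8.91

C18H21NO3 + H2O ⇌ C18H22NO3+ + OH-
Kb = 10^(−5.82) = 1.51 × 10^-6
Kb = [OH-]²/(5.1e-05 − [OH-]) = 1.51 × 10^-6
[OH-] is not negligible relative to C₀; solve [OH-]² + 1.51e-06·[OH-] − 7.7e-11 = 0.
[OH-] = [−1.51e-06 + √(1.51e-06² + 3.08e-10)]/2 = 8.05 × 10^-6 M
pOH = −log(8.05 × 10^-6) = 5.09; pH = 14.00 − 5.09 = 8.91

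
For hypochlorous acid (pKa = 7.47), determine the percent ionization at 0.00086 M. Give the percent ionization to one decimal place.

HOCl ⇌ OCl- + H+; let x = [H+] at equilibrium.
Ka = 10^(−7.47) = 3.39 × 10^-8
x ≈ √(Ka·C₀) = √(3.39 × 10^-8 × 0.00086) = 5.40 × 10^-6 M
% ionization = x/C₀ × 100% = 5.40 × 10^-6/0.00086 × 100% = 0.6%

0.6%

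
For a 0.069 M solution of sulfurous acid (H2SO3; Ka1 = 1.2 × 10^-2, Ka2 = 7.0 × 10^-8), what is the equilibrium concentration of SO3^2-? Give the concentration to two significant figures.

7.0 × 10^-8 M

First ionization gives [H+] ≈ [HSO3-] = 2.34 × 10^-2 M.
Second step: Ka2 = [H+][SO3^2-]/[HSO3-] ≈ [SO3^2-] (since [H+] ≈ [HSO3-]).
So [SO3^2-] ≈ Ka2.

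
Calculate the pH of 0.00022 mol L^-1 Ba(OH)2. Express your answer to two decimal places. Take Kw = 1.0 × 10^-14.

Ba(OH)2 is a strong base (each formula unit releases 2 OH-); [OH-] = 0.00044 M.
pOH = -log(0.00044) = 3.36
pH = 14.00 - 3.36 = 10.64

pH = 10.64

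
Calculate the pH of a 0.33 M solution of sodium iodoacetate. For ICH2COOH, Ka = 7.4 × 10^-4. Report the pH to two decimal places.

pH = 8.32

ICH2COO- is the conjugate base of the weak acid ICH2COOH.
Kb = Kw/Ka = 1.0×10^-14 / 7.4 × 10^-4 = 1.35 × 10^-11
Kb = [OH-]²/(0.33 − [OH-]) = 1.35 × 10^-11
Assume [OH-] ≪ 0.33: [OH-] ≈ √(1.35 × 10^-11 × 0.33) = 2.11 × 10^-6 M
([OH-]/C₀ = 0.00064% < 5%, so the approximation holds.)
pOH = 5.68, so pH = 14.00 − pOH = 8.32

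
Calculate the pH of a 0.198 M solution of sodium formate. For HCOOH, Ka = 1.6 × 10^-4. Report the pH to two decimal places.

pH = 8.55

HCOO- is the conjugate base of the weak acid HCOOH.
Kb = Kw/Ka = 1.0×10^-14 / 1.6 × 10^-4 = 6.25 × 10^-11
From the ICE table, Kb = [OH-]²/(0.198 − [OH-]) = 6.25 × 10^-11.
Since Kb ≪ C₀, [OH-] ≈ √(Kb·C₀) = 3.52 × 10^-6 M.
Check: 0.0018% ionized — well under 5%, approximation valid.
pOH = 5.45, so pH = 14.00 − pOH = 8.55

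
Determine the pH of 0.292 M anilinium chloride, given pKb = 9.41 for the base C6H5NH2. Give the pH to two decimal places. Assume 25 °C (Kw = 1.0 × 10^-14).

C6H5NH3+ is the conjugate acid of the weak base C6H5NH2.
Kb = 10^(−9.41) = 3.89 × 10^-10
Ka = Kw/Kb = 1.0×10^-14 / 3.89 × 10^-10 = 2.57 × 10^-5
From the ICE table, Ka = [H+]²/(0.292 − [H+]) = 2.57 × 10^-5.
Assume [H+] ≪ 0.292: [H+] ≈ √(2.57 × 10^-5 × 0.292) = 2.74 × 10^-3 M
([H+]/C₀ = 0.94% < 5%, so the approximation holds.)
pH = −log(2.74 × 10^-3) = 2.56

pH = 2.56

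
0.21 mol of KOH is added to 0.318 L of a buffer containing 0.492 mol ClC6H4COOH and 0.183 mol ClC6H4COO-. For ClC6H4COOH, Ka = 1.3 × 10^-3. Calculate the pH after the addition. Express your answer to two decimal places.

OH- converts ClC6H4COOH to ClC6H4COO-: ClC6H4COOH → 0.282 mol, ClC6H4COO- → 0.393 mol.
pKa = −log(1.3 × 10^-3) = 2.886
pH = pKa + log(n_ClC6H4COO-/n_ClC6H4COOH) = 2.886 + log(0.393/0.282) = 2.886 + (+0.144)

pH = 3.03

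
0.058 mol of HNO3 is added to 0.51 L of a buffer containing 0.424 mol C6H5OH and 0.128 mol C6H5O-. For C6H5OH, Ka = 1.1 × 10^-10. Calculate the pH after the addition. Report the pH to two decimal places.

Added H+ converts C6H5O- to C6H5OH: C6H5OH → 0.482 mol, C6H5O- → 0.07 mol.
pKa = −log(1.1 × 10^-10) = 9.959
Henderson–Hasselbalch with mole ratio 0.07/0.482: pH = 9.959 + (-0.838)

pH = 9.12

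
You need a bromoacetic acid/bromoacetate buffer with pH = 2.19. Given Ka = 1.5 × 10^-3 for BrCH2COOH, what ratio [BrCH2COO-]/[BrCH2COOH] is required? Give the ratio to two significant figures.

ratio = 0.23

pKa = -log(1.5 × 10^-3) = 2.824
pH = pKa + log(r) ⇒ log(r) = 2.19 − 2.824 = -0.634
r = [BrCH2COO-]/[BrCH2COOH] = 10^(-0.634) = 0.232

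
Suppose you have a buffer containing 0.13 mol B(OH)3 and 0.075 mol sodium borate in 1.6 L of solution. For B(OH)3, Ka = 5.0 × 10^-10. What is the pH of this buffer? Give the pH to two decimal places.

pH = 9.06

pKa = −log(5.0 × 10^-10) = 9.301
Henderson–Hasselbalch: pH = pKa + log([B(OH)4-]/[B(OH)3]) = 9.301 + log(0.075/0.13)
pH = 9.301 + (-0.239) = 9.06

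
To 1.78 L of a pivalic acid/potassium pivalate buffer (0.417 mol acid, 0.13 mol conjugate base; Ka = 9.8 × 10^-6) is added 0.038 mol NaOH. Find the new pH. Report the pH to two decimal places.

pH = 4.66

After neutralization: n((CH3)3CCOOH) = 0.379 mol, n((CH3)3CCOO-) = 0.168 mol.
pKa = −log(9.8 × 10^-6) = 5.009
pH = pKa + log(n_(CH3)3CCOO-/n_(CH3)3CCOOH) = 5.009 + log(0.168/0.379) = 5.009 + (-0.353)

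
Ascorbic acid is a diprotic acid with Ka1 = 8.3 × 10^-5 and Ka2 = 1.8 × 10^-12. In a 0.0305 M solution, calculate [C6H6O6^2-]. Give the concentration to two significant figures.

1.8 × 10^-12 M

First ionization gives [H+] ≈ [HC6H6O6-] = 1.55 × 10^-3 M.
Second step: Ka2 = [H+][C6H6O6^2-]/[HC6H6O6-] ≈ [C6H6O6^2-] (since [H+] ≈ [HC6H6O6-]).
So [C6H6O6^2-] ≈ Ka2.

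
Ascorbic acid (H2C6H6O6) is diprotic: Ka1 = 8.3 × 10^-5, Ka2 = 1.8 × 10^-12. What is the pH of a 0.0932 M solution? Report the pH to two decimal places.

Ka1 ≫ Ka2, so treat the first dissociation as the only significant source of H+.
Ka1 = x²/(0.0932 − x) = 8.3 × 10^-5
x ≈ √(8.3 × 10^-5 × 0.0932) = 2.78 × 10^-3 M
pH = −log(2.78 × 10^-3) = 2.56

pH = 2.56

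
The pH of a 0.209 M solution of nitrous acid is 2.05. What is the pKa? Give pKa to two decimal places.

pKa = 3.40

[H+] = 10^(-2.05) = 8.91 × 10^-3 M
At equilibrium [HA] = 0.209 − 8.91 × 10^-3 = 2.00 × 10^-1 M
Ka = [H+][A-]/[HA] = (8.91 × 10^-3)² / 2.00 × 10^-1 = 3.97 × 10^-4
pKa = -log(3.97 × 10^-4) = 3.40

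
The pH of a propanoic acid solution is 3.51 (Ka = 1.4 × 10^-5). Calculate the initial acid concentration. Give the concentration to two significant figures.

[H+] = 10^(-3.51) = 3.09 × 10^-4 M = x
Ka = x²/(C₀ − x) ⇒ C₀ = x + x²/Ka
C₀ = 3.09 × 10^-4 + (3.09 × 10^-4)²/(1.4 × 10^-5) = 7.13 × 10^-3 M

C₀ = 7.1 × 10^-3 M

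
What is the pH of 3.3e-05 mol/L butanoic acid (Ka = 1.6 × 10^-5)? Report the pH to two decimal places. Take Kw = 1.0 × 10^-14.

CH3(CH2)2COOH ⇌ CH3(CH2)2COO- + H+
Ka = [H+]²/(3.3e-05 − [H+]) = 1.6 × 10^-5
Here C₀/Ka ≈ 2.06, so the small-[H+] approximation fails. Use the quadratic:
[H+] = (−Ka + √(Ka² + 4·Ka·C₀))/2 = 1.63 × 10^-5 M
pH = −log[H+] = −log(1.63 × 10^-5) = 4.79

pH = 4.79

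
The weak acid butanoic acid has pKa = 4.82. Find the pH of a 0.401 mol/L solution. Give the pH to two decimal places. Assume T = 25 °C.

CH3(CH2)2COOH ⇌ CH3(CH2)2COO- + H+
Ka = 10^(−4.82) = 1.51 × 10^-5
Ka = x²/(0.401 − x) = 1.51 × 10^-5
Neglecting x in the denominator: x = √(1.51 × 10^-5 × 0.401) = 2.46 × 10^-3 M
pH = −log[H+] = −log(2.46 × 10^-3) = 2.61

pH = 2.61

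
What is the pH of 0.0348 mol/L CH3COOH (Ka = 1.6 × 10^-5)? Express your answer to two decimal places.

pH = 3.13

CH3COOH ⇌ CH3COO- + H+
Let x = [H+] at equilibrium. Ka = x²/(0.0348 − x).
Assume x ≪ 0.0348: x ≈ √(1.6 × 10^-5 × 0.0348) = 7.46 × 10^-4 M
(x/C₀ = 2.1% < 5%, so the approximation holds.)
pH = −log(7.46 × 10^-4) = 3.13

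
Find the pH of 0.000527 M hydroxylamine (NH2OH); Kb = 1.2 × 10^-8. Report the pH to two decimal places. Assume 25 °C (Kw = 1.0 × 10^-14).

NH2OH + H2O ⇌ NH3OH+ + OH-
Let x = [OH-] at equilibrium. Kb = x²/(0.000527 − x).
Neglecting x in the denominator: x = √(1.2 × 10^-8 × 0.000527) = 2.51 × 10^-6 M
(x/C₀ = 0.48% < 5%, so the approximation holds.)
pOH = −log(2.51 × 10^-6) = 5.60; pH = 14.00 − 5.60 = 8.40

pH = 8.40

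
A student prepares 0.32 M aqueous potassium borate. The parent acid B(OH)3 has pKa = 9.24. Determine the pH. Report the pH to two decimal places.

B(OH)4- is the conjugate base of the weak acid B(OH)3.
Ka = 10^(−9.24) = 5.75 × 10^-10
Kb = Kw/Ka = 1.0×10^-14 / 5.75 × 10^-10 = 1.74 × 10^-5
From the ICE table, Kb = [OH-]²/(0.32 − [OH-]) = 1.74 × 10^-5.
Assume [OH-] ≪ 0.32: [OH-] ≈ √(1.74 × 10^-5 × 0.32) = 2.36 × 10^-3 M
pOH = 2.63, so pH = 14.00 − pOH = 11.37

pH = 11.37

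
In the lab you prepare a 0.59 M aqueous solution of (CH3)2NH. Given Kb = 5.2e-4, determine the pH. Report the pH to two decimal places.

pH = 12.24

(CH3)2NH + H2O ⇌ (CH3)2NH2+ + OH-
Kb = x²/(0.59 − x) = 5.2 × 10^-4
Assume x ≪ 0.59: x ≈ √(5.2 × 10^-4 × 0.59) = 1.75 × 10^-2 M
pOH = 1.76, so pH = 14.00 − pOH = 12.24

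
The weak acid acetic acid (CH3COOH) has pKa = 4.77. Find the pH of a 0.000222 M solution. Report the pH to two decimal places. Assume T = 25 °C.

pH = 4.27

CH3COOH ⇌ CH3COO- + H+
Ka = 10^(−4.77) = 1.70 × 10^-5
Ka = x²/(0.000222 − x) = 1.70 × 10^-5
Here C₀/Ka ≈ 13.1, so the small-x approximation fails. Use the quadratic:
x = (−Ka + √(Ka² + 4·Ka·C₀))/2 = 5.35 × 10^-5 M
pH = −log(5.35 × 10^-5) = 4.27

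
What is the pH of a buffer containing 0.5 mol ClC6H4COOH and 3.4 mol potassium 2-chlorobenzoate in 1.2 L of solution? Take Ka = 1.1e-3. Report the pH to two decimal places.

pKa = −log(1.1 × 10^-3) = 2.959
Using pH = pKa + log([base]/[acid]) with [base]/[acid] = 3.4/0.5:
pH = 2.959 + (+0.833) = 3.79

pH = 3.79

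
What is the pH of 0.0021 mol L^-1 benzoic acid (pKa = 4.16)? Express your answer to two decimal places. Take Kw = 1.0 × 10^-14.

C6H5COOH ⇌ C6H5COO- + H+
Ka = 10^(−4.16) = 6.92 × 10^-5
From the ICE table, Ka = [H+]²/(0.0021 − [H+]) = 6.92 × 10^-5.
Here C₀/Ka ≈ 30.3, so the small-[H+] approximation fails. Use the quadratic:
[H+] = (−Ka + √(Ka² + 4·Ka·C₀))/2 = 3.48 × 10^-4 M
pH = −log[H+] = −log(3.48 × 10^-4) = 3.46

pH = 3.46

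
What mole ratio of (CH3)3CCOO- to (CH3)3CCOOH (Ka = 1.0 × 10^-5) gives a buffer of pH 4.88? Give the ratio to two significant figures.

pKa = -log(1.0 × 10^-5) = 5.000
pH = pKa + log(r) ⇒ log(r) = 4.88 − 5.000 = -0.120
r = [(CH3)3CCOO-]/[(CH3)3CCOOH] = 10^(-0.120) = 0.759

ratio = 0.76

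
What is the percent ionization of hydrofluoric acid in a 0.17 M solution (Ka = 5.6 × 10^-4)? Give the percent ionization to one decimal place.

5.6%

HF ⇌ F- + H+; let x = [H+] at equilibrium.
Ka = x²/(C₀ − x); solving the quadratic gives x = 9.48 × 10^-3 M.
Fraction ionized = 9.48 × 10^-3 / 0.17 = 0.0558 → 5.6%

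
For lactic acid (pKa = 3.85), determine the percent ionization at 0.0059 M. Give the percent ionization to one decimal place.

CH3CH(OH)COOH ⇌ CH3CH(OH)COO- + H+; let x = [H+] at equilibrium.
Ka = 10^(−3.85) = 1.41 × 10^-4
Solve x² + 0.000141x − 8.32e-07 = 0 → x = 8.44 × 10^-4 M
Fraction ionized = 8.44 × 10^-4 / 0.0059 = 0.1431 → 14.3%

14.3%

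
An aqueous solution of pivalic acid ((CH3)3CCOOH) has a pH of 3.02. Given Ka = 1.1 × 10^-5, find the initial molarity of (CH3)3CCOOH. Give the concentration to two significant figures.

[H+] = 10^(-3.02) = 9.55 × 10^-4 M = x
Ka = x²/(C₀ − x) ⇒ C₀ = x + x²/Ka
C₀ = 9.55 × 10^-4 + (9.55 × 10^-4)²/(1.1 × 10^-5) = 8.39 × 10^-2 M

C₀ = 8.4 × 10^-2 M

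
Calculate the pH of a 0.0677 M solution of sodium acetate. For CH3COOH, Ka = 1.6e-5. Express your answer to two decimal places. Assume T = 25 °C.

CH3COO- is the conjugate base of the weak acid CH3COOH.
Kb = Kw/Ka = 1.0×10^-14 / 1.6 × 10^-5 = 6.25 × 10^-10
From the ICE table, Kb = [OH-]²/(0.0677 − [OH-]) = 6.25 × 10^-10.
Neglecting [OH-] in the denominator: [OH-] = √(6.25 × 10^-10 × 0.0677) = 6.50 × 10^-6 M
pOH = −log(6.50 × 10^-6) = 5.19; pH = 14.00 − 5.19 = 8.81

pH = 8.81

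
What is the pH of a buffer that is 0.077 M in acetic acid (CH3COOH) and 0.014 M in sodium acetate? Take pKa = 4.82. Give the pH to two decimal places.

pH = 4.08

Using pH = pKa + log([base]/[acid]) with [base]/[acid] = 0.014/0.077:
pH = 4.82 + (-0.740) = 4.08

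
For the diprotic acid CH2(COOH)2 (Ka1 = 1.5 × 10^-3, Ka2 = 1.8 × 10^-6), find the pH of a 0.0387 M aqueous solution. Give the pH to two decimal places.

pH = 2.16

Ka1 ≫ Ka2, so treat the first dissociation as the only significant source of H+.
Ka1 = x²/(0.0387 − x) = 1.5 × 10^-3
Solving the quadratic: x = (−Ka1 + √(Ka1² + 4·Ka1·C₀))/2 = 6.91 × 10^-3 M
pH = −log(6.91 × 10^-3) = 2.16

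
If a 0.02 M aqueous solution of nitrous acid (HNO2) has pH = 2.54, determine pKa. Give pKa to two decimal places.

[H+] = 10^(-2.54) = 2.88 × 10^-3 M
At equilibrium [HA] = 0.02 − 2.88 × 10^-3 = 1.71 × 10^-2 M
Ka = [H+][A-]/[HA] = (2.88 × 10^-3)² / 1.71 × 10^-2 = 4.85 × 10^-4
pKa = -log(4.85 × 10^-4) = 3.31

pKa = 3.31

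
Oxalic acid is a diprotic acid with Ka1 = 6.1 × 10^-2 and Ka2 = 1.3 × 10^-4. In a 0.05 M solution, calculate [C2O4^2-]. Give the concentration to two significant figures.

1.3 × 10^-4 M

First ionization gives [H+] ≈ [HC2O4-] = 3.26 × 10^-2 M.
Second step: Ka2 = [H+][C2O4^2-]/[HC2O4-] ≈ [C2O4^2-] (since [H+] ≈ [HC2O4-]).
So [C2O4^2-] ≈ Ka2.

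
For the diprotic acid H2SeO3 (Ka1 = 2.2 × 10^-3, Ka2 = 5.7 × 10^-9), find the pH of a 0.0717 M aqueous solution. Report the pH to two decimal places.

pH = 1.94

Ka1 ≫ Ka2, so treat the first dissociation as the only significant source of H+.
Ka1 = x²/(0.0717 − x) = 2.2 × 10^-3
Solving the quadratic: x = (−Ka1 + √(Ka1² + 4·Ka1·C₀))/2 = 1.15 × 10^-2 M
pH = −log(1.15 × 10^-2) = 1.94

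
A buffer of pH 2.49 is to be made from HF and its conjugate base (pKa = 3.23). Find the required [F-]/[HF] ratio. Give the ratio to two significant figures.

pH = pKa + log(r) ⇒ log(r) = 2.49 − 3.23 = -0.74
r = [F-]/[HF] = 10^(-0.74) = 0.182

ratio = 0.18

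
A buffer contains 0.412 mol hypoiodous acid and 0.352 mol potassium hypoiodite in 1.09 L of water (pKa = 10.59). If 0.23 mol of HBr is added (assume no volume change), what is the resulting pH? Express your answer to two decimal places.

pH = 9.87

After neutralization: n(HOI) = 0.642 mol, n(OI-) = 0.122 mol.
pH = pKa + log([A⁻]/[HA]) = 10.59 + log(0.122/0.642) = 10.59 -0.721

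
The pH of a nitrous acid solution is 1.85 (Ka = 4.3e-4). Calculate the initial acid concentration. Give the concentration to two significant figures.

[H+] = 10^(-1.85) = 1.41 × 10^-2 M = x
Ka = x²/(C₀ − x) ⇒ C₀ = x + x²/Ka
C₀ = 1.41 × 10^-2 + (1.41 × 10^-2)²/(4.3 × 10^-4) = 4.76 × 10^-1 M

C₀ = 4.8 × 10^-1 M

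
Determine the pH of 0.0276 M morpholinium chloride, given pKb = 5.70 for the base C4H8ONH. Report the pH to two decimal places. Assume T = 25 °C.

C4H8ONH2+ is the conjugate acid of the weak base C4H8ONH.
Kb = 10^(−5.70) = 2.00 × 10^-6
Ka = Kw/Kb = 1.0×10^-14 / 2.00 × 10^-6 = 5.00 × 10^-9
Ka = x²/(0.0276 − x) = 5.00 × 10^-9
Since Ka ≪ C₀, x ≈ √(Ka·C₀) = 1.17 × 10^-5 M.
pH = −log[H+] = −log(1.17 × 10^-5) = 4.93

pH = 4.93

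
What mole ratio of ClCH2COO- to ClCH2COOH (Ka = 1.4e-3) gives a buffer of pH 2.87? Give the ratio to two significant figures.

ratio = 1.0

pKa = -log(1.4 × 10^-3) = 2.854
pH = pKa + log(r) ⇒ log(r) = 2.87 − 2.854 = +0.016
r = [ClCH2COO-]/[ClCH2COOH] = 10^(+0.016) = 1.04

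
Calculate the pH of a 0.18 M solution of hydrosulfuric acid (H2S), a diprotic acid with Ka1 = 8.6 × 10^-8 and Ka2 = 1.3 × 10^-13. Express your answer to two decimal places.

Ka1 ≫ Ka2, so treat the first dissociation as the only significant source of H+.
Ka1 = x²/(0.18 − x) = 8.6 × 10^-8
x ≈ √(8.6 × 10^-8 × 0.18) = 1.24 × 10^-4 M
pH = −log(1.24 × 10^-4) = 3.91

pH = 3.91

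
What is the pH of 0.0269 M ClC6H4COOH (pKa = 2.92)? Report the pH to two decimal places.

pH = 2.29

ClC6H4COOH ⇌ ClC6H4COO- + H+
Ka = 10^(−2.92) = 1.20 × 10^-3
Ka = [H+]²/(0.0269 − [H+]) = 1.20 × 10^-3
The 5% rule fails; solving [H+]² + Ka·[H+] − Ka·C₀ = 0 exactly:
[H+] = [−0.0012 + √(0.0012² + 0.000129)]/2 = 5.11 × 10^-3 M
pH = −log(5.11 × 10^-3) = 2.29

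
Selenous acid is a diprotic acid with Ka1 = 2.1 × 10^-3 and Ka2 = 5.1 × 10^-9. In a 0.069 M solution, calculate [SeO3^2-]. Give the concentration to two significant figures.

5.1 × 10^-9 M

First ionization gives [H+] ≈ [HSeO3-] = 1.10 × 10^-2 M.
Second step: Ka2 = [H+][SeO3^2-]/[HSeO3-] ≈ [SeO3^2-] (since [H+] ≈ [HSeO3-]).
So [SeO3^2-] ≈ Ka2.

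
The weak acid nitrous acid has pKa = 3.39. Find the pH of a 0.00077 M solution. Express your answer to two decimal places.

HNO2 ⇌ NO2- + H+
Ka = 10^(−3.39) = 4.07 × 10^-4
Ka = [H+]²/(0.00077 − [H+]) = 4.07 × 10^-4
The 5% rule fails; solving [H+]² + Ka·[H+] − Ka·C₀ = 0 exactly:
[H+] = (−Ka + √(Ka² + 4·Ka·C₀))/2 = 3.92 × 10^-4 M
pH = −log[H+] = −log(3.92 × 10^-4) = 3.41

pH = 3.41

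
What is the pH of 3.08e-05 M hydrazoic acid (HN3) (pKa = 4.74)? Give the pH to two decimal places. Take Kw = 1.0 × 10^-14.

HN3 ⇌ N3- + H+
Ka = 10^(−4.74) = 1.82 × 10^-5
From the ICE table, Ka = x²/(3.08e-05 − x) = 1.82 × 10^-5.
x is not negligible relative to C₀; solve x² + 1.82e-05·x − 5.61e-10 = 0.
x = [−1.82e-05 + √(1.82e-05² + 2.24e-09)]/2 = 1.63 × 10^-5 M
pH = −log[H+] = −log(1.63 × 10^-5) = 4.79

pH = 4.79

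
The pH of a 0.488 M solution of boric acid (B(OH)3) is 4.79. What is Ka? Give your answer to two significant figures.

[H+] = 10^(-4.79) = 1.62 × 10^-5 M
At equilibrium [HA] = 0.488 − 1.62 × 10^-5 = 4.88 × 10^-1 M
Ka = [H+][A-]/[HA] = (1.62 × 10^-5)² / 4.88 × 10^-1 = 5.4 × 10^-10

Ka = 5.4 × 10^-10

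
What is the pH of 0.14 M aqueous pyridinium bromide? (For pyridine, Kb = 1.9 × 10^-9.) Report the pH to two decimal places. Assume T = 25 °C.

C5H5NH+ is the conjugate acid of the weak base C5H5N.
Ka = Kw/Kb = 1.0×10^-14 / 1.9 × 10^-9 = 5.26 × 10^-6
Ka = [H+]²/(0.14 − [H+]) = 5.26 × 10^-6
Neglecting [H+] in the denominator: [H+] = √(5.26 × 10^-6 × 0.14) = 8.58 × 10^-4 M
Check: 0.61% ionized — well under 5%, approximation valid.
pH = −log[H+] = −log(8.58 × 10^-4) = 3.07

pH = 3.07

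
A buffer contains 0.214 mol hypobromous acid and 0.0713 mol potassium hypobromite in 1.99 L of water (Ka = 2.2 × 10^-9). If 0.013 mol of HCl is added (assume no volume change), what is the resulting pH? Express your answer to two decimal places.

pH = 8.07

After neutralization: n(HOBr) = 0.227 mol, n(OBr-) = 0.0583 mol.
pKa = −log(2.2 × 10^-9) = 8.658
Henderson–Hasselbalch with mole ratio 0.0583/0.227: pH = 8.658 + (-0.590)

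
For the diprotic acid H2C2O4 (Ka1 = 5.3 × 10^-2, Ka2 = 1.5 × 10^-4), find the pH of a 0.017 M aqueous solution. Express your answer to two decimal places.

Ka1 ≫ Ka2, so treat the first dissociation as the only significant source of H+.
Ka1 = x²/(0.017 − x) = 5.3 × 10^-2
Solving the quadratic: x = (−Ka1 + √(Ka1² + 4·Ka1·C₀))/2 = 1.35 × 10^-2 M
pH = −log(1.35 × 10^-2) = 1.87

pH = 1.87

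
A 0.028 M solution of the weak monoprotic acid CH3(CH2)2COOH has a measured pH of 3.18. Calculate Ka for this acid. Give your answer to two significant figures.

Ka = 1.6 × 10^-5

[H+] = 10^(-3.18) = 6.61 × 10^-4 M
At equilibrium [HA] = 0.028 − 6.61 × 10^-4 = 2.73 × 10^-2 M
Ka = [H+][A-]/[HA] = (6.61 × 10^-4)² / 2.73 × 10^-2 = 1.6 × 10^-5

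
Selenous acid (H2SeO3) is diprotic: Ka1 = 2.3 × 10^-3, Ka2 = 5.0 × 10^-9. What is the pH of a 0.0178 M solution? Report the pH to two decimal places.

pH = 2.27

Ka1 ≫ Ka2, so treat the first dissociation as the only significant source of H+.
Ka1 = x²/(0.0178 − x) = 2.3 × 10^-3
Solving the quadratic: x = (−Ka1 + √(Ka1² + 4·Ka1·C₀))/2 = 5.35 × 10^-3 M
pH = −log(5.35 × 10^-3) = 2.27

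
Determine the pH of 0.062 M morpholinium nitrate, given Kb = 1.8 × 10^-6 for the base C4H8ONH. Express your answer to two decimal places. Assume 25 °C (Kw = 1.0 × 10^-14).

C4H8ONH2+ is the conjugate acid of the weak base C4H8ONH.
Ka = Kw/Kb = 1.0×10^-14 / 1.8 × 10^-6 = 5.56 × 10^-9
From the ICE table, Ka = [H+]²/(0.062 − [H+]) = 5.56 × 10^-9.
Neglecting [H+] in the denominator: [H+] = √(5.56 × 10^-9 × 0.062) = 1.86 × 10^-5 M
pH = −log[H+] = −log(1.86 × 10^-5) = 4.73

pH = 4.73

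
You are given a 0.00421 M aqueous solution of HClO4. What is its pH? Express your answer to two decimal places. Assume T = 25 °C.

HClO4 is a strong acid and dissociates completely, so [H+] = 0.00421 M.
pH = -log(0.00421) = 2.38

pH = 2.38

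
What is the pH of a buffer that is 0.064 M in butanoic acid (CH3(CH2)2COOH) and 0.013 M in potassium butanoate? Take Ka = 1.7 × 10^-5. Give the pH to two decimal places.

pKa = −log(1.7 × 10^-5) = 4.770
Henderson–Hasselbalch: pH = pKa + log([CH3(CH2)2COO-]/[CH3(CH2)2COOH]) = 4.770 + log(0.013/0.064)
pH = 4.770 + (-0.692) = 4.08

pH = 4.08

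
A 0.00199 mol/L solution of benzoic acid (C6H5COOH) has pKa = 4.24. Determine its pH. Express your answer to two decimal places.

C6H5COOH ⇌ C6H5COO- + H+
Ka = 10^(−4.24) = 5.75 × 10^-5
Let x = [H+] at equilibrium. Ka = x²/(0.00199 − x).
The 5% rule fails; solving x² + Ka·x − Ka·C₀ = 0 exactly:
x = (−Ka + √(Ka² + 4·Ka·C₀))/2 = 3.11 × 10^-4 M
pH = −log[H+] = −log(3.11 × 10^-4) = 3.51

pH = 3.51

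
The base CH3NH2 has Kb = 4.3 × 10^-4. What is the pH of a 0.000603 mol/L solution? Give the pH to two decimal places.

pH = 10.53

CH3NH2 + H2O ⇌ CH3NH3+ + OH-
Kb = [OH-]²/(0.000603 − [OH-]) = 4.3 × 10^-4
Here C₀/Kb ≈ 1.4, so the small-[OH-] approximation fails. Use the quadratic:
[OH-] = (−Kb + √(Kb² + 4·Kb·C₀))/2 = 3.38 × 10^-4 M
pOH = 3.47, so pH = 14.00 − pOH = 10.53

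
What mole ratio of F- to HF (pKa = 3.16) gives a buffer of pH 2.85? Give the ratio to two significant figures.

pH = pKa + log(r) ⇒ log(r) = 2.85 − 3.16 = -0.31
r = [F-]/[HF] = 10^(-0.31) = 0.49

ratio = 0.49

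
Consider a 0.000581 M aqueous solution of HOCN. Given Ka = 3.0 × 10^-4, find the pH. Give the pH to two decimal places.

HOCN ⇌ OCN- + H+
From the ICE table, Ka = [H+]²/(0.000581 − [H+]) = 3.0 × 10^-4.
The 5% rule fails; solving [H+]² + Ka·[H+] − Ka·C₀ = 0 exactly:
[H+] = (−Ka + √(Ka² + 4·Ka·C₀))/2 = 2.94 × 10^-4 M
pH = −log[H+] = −log(2.94 × 10^-4) = 3.53

pH = 3.53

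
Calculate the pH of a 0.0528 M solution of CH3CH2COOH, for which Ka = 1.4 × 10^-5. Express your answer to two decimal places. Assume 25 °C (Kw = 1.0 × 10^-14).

CH3CH2COOH ⇌ CH3CH2COO- + H+
From the ICE table, Ka = x²/(0.0528 − x) = 1.4 × 10^-5.
Since Ka ≪ C₀, x ≈ √(Ka·C₀) = 8.60 × 10^-4 M.
Check: 1.6% ionized — well under 5%, approximation valid.
pH = −log(8.60 × 10^-4) = 3.07

pH = 3.07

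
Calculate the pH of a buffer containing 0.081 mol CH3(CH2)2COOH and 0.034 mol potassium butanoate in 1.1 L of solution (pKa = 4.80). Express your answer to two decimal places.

Using pH = pKa + log([base]/[acid]) with [base]/[acid] = 0.034/0.081:
pH = 4.80 + (-0.377) = 4.42

pH = 4.42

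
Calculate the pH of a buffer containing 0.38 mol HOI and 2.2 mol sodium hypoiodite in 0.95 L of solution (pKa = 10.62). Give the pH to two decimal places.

pH = 11.38

pH = pKa + log([A⁻]/[HA]) = 10.62 + log(2.2/0.38)
pH = 10.62 + (+0.763) = 11.38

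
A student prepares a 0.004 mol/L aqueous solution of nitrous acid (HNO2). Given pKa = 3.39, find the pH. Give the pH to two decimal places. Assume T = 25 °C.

pH = 2.96

HNO2 ⇌ NO2- + H+
Ka = 10^(−3.39) = 4.07 × 10^-4
Ka = [H+]²/(0.004 − [H+]) = 4.07 × 10^-4
The 5% rule fails; solving [H+]² + Ka·[H+] − Ka·C₀ = 0 exactly:
[H+] = [−0.000407 + √(0.000407² + 6.51e-06)]/2 = 1.09 × 10^-3 M
pH = −log[H+] = −log(1.09 × 10^-3) = 2.96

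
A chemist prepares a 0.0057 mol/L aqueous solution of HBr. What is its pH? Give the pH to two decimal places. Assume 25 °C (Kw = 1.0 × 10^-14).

pH = 2.24

HBr is a strong acid and dissociates completely, so [H+] = 0.0057 M.
pH = -log(0.0057) = 2.24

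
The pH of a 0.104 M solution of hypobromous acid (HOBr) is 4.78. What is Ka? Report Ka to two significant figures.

Ka = 2.6 × 10^-9

[H+] = 10^(-4.78) = 1.66 × 10^-5 M
At equilibrium [HA] = 0.104 − 1.66 × 10^-5 = 1.04 × 10^-1 M
Ka = [H+][A-]/[HA] = (1.66 × 10^-5)² / 1.04 × 10^-1 = 2.6 × 10^-9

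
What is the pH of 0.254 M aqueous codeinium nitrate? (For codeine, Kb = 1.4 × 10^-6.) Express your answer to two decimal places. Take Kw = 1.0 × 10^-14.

C18H22NO3+ is the conjugate acid of the weak base C18H21NO3.
Ka = Kw/Kb = 1.0×10^-14 / 1.4 × 10^-6 = 7.14 × 10^-9
From the ICE table, Ka = [H+]²/(0.254 − [H+]) = 7.14 × 10^-9.
Neglecting [H+] in the denominator: [H+] = √(7.14 × 10^-9 × 0.254) = 4.26 × 10^-5 M
pH = −log[H+] = −log(4.26 × 10^-5) = 4.37

pH = 4.37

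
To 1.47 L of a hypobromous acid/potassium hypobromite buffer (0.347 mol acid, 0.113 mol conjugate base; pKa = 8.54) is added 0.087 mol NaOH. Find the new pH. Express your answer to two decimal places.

pH = 8.43

After neutralization: n(HOBr) = 0.26 mol, n(OBr-) = 0.2 mol.
pH = pKa + log([A⁻]/[HA]) = 8.54 + log(0.2/0.26) = 8.54 -0.114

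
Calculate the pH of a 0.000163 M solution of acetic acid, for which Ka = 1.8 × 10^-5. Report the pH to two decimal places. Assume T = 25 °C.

CH3COOH ⇌ CH3COO- + H+
Ka = [H+]²/(0.000163 − [H+]) = 1.8 × 10^-5
The 5% rule fails; solving [H+]² + Ka·[H+] − Ka·C₀ = 0 exactly:
[H+] = (−Ka + √(Ka² + 4·Ka·C₀))/2 = 4.59 × 10^-5 M
pH = −log(4.59 × 10^-5) = 4.34

pH = 4.34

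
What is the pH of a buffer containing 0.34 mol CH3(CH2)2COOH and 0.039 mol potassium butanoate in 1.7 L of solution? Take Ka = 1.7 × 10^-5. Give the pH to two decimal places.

pKa = −log(1.7 × 10^-5) = 4.770
Using pH = pKa + log([base]/[acid]) with [base]/[acid] = 0.039/0.34:
pH = 4.770 + (-0.940) = 3.83

pH = 3.83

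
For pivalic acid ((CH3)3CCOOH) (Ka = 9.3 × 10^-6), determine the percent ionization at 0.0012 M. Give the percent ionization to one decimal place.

8.4%

(CH3)3CCOOH ⇌ (CH3)3CCOO- + H+; let x = [H+] at equilibrium.
Solve x² + 9.3e-06x − 1.12e-08 = 0 → x = 1.01 × 10^-4 M
% ionization = x/C₀ × 100% = 1.01 × 10^-4/0.0012 × 100% = 8.4%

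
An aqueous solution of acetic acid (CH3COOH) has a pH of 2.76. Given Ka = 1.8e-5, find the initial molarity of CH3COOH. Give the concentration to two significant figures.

[H+] = 10^(-2.76) = 1.74 × 10^-3 M = x
Ka = x²/(C₀ − x) ⇒ C₀ = x + x²/Ka
C₀ = 1.74 × 10^-3 + (1.74 × 10^-3)²/(1.8 × 10^-5) = 1.70 × 10^-1 M

C₀ = 1.7 × 10^-1 M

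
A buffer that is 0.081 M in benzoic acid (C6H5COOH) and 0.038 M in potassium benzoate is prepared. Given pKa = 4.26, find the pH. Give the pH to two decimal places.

pH = pKa + log([A⁻]/[HA]) = 4.26 + log(0.038/0.081)
pH = 4.26 + (-0.329) = 3.93

pH = 3.93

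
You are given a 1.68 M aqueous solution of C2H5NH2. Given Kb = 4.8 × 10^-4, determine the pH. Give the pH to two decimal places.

C2H5NH2 + H2O ⇌ C2H5NH3+ + OH-
Kb = [OH-]²/(1.68 − [OH-]) = 4.8 × 10^-4
Assume [OH-] ≪ 1.68: [OH-] ≈ √(4.8 × 10^-4 × 1.68) = 2.84 × 10^-2 M
([OH-]/C₀ = 1.7% < 5%, so the approximation holds.)
pOH = −log(2.84 × 10^-2) = 1.55; pH = 14.00 − 1.55 = 12.45

pH = 12.45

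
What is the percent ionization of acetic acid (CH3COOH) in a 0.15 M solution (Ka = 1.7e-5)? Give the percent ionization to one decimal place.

1.1%

CH3COOH ⇌ CH3COO- + H+; let x = [H+] at equilibrium.
x ≈ √(Ka·C₀) = √(1.7 × 10^-5 × 0.15) = 1.60 × 10^-3 M
% ionization = x/C₀ × 100% = 1.60 × 10^-3/0.15 × 100% = 1.1%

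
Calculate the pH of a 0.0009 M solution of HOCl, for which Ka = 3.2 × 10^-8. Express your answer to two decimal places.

HOCl ⇌ OCl- + H+
From the ICE table, Ka = x²/(0.0009 − x) = 3.2 × 10^-8.
Since Ka ≪ C₀, x ≈ √(Ka·C₀) = 5.37 × 10^-6 M.
pH = −log(5.37 × 10^-6) = 5.27

pH = 5.27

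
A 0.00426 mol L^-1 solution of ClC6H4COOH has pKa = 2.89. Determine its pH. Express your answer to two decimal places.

ClC6H4COOH ⇌ ClC6H4COO- + H+
Ka = 10^(−2.89) = 1.29 × 10^-3
Ka = [H+]²/(0.00426 − [H+]) = 1.29 × 10^-3
Here C₀/Ka ≈ 3.3, so the small-[H+] approximation fails. Use the quadratic:
[H+] = (−Ka + √(Ka² + 4·Ka·C₀))/2 = 1.79 × 10^-3 M
pH = −log(1.79 × 10^-3) = 2.75

pH = 2.75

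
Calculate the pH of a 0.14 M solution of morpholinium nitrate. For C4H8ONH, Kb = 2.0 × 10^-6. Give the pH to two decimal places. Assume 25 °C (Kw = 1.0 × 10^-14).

pH = 4.58

C4H8ONH2+ is the conjugate acid of the weak base C4H8ONH.
Ka = Kw/Kb = 1.0×10^-14 / 2.0 × 10^-6 = 5.00 × 10^-9
From the ICE table, Ka = [H+]²/(0.14 − [H+]) = 5.00 × 10^-9.
Assume [H+] ≪ 0.14: [H+] ≈ √(5.00 × 10^-9 × 0.14) = 2.65 × 10^-5 M
pH = −log(2.65 × 10^-5) = 4.58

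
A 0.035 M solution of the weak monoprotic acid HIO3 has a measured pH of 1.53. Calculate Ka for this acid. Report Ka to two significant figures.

[H+] = 10^(-1.53) = 2.95 × 10^-2 M
At equilibrium [HA] = 0.035 − 2.95 × 10^-2 = 5.50 × 10^-3 M
Ka = [H+][A-]/[HA] = (2.95 × 10^-2)² / 5.50 × 10^-3 = 1.6 × 10^-1

Ka = 1.6 × 10^-1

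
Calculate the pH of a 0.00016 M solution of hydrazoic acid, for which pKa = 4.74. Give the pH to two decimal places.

pH = 4.34

HN3 ⇌ N3- + H+
Ka = 10^(−4.74) = 1.82 × 10^-5
From the ICE table, Ka = x²/(0.00016 − x) = 1.82 × 10^-5.
x is not negligible relative to C₀; solve x² + 1.82e-05·x − 2.91e-09 = 0.
x = (−Ka + √(Ka² + 4·Ka·C₀))/2 = 4.56 × 10^-5 M
pH = −log(4.56 × 10^-5) = 4.34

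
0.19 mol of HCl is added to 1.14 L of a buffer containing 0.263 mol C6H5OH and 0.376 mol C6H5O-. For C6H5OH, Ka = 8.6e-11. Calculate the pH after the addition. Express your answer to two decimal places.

After neutralization: n(C6H5OH) = 0.453 mol, n(C6H5O-) = 0.186 mol.
pKa = −log(8.6 × 10^-11) = 10.066
Henderson–Hasselbalch with mole ratio 0.186/0.453: pH = 10.066 + (-0.387)

pH = 9.68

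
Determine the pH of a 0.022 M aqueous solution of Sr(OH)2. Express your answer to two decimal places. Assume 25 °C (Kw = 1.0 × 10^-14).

Sr(OH)2 is a strong base (each formula unit releases 2 OH-); [OH-] = 0.044 M.
pOH = -log(0.044) = 1.36
pH = 14.00 - 1.36 = 12.64

pH = 12.64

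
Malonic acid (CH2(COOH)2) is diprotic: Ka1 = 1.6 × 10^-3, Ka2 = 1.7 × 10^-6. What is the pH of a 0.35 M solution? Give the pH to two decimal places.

pH = 1.64

Since Ka1 ≫ Ka2, the first ionization dominates [H+].
Ka1 = x²/(0.35 − x) = 1.6 × 10^-3
Solving the quadratic: x = (−Ka1 + √(Ka1² + 4·Ka1·C₀))/2 = 2.29 × 10^-2 M
pH = −log(2.29 × 10^-2) = 1.64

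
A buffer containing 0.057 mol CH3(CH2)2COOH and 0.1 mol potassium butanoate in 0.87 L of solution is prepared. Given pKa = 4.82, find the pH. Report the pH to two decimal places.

pH = 5.06

Henderson–Hasselbalch: pH = pKa + log([CH3(CH2)2COO-]/[CH3(CH2)2COOH]) = 4.82 + log(0.1/0.057)
pH = 4.82 + (+0.244) = 5.06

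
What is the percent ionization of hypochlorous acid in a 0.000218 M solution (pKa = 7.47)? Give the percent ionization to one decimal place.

HOCl ⇌ OCl- + H+; let x = [H+] at equilibrium.
Ka = 10^(−7.47) = 3.39 × 10^-8
x ≈ √(Ka·C₀) = √(3.39 × 10^-8 × 0.000218) = 2.72 × 10^-6 M
Fraction ionized = 2.72 × 10^-6 / 0.000218 = 0.0125 → 1.2%

1.2%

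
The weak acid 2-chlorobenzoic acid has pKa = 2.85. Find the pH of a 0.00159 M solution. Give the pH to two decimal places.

ClC6H4COOH ⇌ ClC6H4COO- + H+
Ka = 10^(−2.85) = 1.41 × 10^-3
From the ICE table, Ka = [H+]²/(0.00159 − [H+]) = 1.41 × 10^-3.
The 5% rule fails; solving [H+]² + Ka·[H+] − Ka·C₀ = 0 exactly:
[H+] = (−Ka + √(Ka² + 4·Ka·C₀))/2 = 9.50 × 10^-4 M
pH = −log[H+] = −log(9.50 × 10^-4) = 3.02

pH = 3.02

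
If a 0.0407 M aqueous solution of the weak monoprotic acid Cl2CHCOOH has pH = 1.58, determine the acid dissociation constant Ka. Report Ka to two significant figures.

[H+] = 10^(-1.58) = 2.63 × 10^-2 M
At equilibrium [HA] = 0.0407 − 2.63 × 10^-2 = 1.44 × 10^-2 M
Ka = [H+][A-]/[HA] = (2.63 × 10^-2)² / 1.44 × 10^-2 = 4.8 × 10^-2

Ka = 4.8 × 10^-2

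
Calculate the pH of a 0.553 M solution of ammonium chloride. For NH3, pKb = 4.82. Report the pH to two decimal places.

pH = 4.72

NH4+ is the conjugate acid of the weak base NH3.
Kb = 10^(−4.82) = 1.51 × 10^-5
Ka = Kw/Kb = 1.0×10^-14 / 1.51 × 10^-5 = 6.62 × 10^-10
Ka = x²/(0.553 − x) = 6.62 × 10^-10
Neglecting x in the denominator: x = √(6.62 × 10^-10 × 0.553) = 1.91 × 10^-5 M
Check: 0.0035% ionized — well under 5%, approximation valid.
pH = −log(1.91 × 10^-5) = 4.72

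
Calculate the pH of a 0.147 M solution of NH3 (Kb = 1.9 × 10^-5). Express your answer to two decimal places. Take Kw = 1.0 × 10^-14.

NH3 + H2O ⇌ NH4+ + OH-
Kb = [OH-]²/(0.147 − [OH-]) = 1.9 × 10^-5
Assume [OH-] ≪ 0.147: [OH-] ≈ √(1.9 × 10^-5 × 0.147) = 1.67 × 10^-3 M
pOH = 2.78, so pH = 14.00 − pOH = 11.22

pH = 11.22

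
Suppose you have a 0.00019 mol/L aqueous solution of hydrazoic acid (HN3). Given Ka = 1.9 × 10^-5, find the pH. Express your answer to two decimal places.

HN3 ⇌ N3- + H+
Let x = [H+] at equilibrium. Ka = x²/(0.00019 − x).
x is not negligible relative to C₀; solve x² + 1.9e-05·x − 3.61e-09 = 0.
x = [−1.9e-05 + √(1.9e-05² + 1.44e-08)]/2 = 5.13 × 10^-5 M
pH = −log[H+] = −log(5.13 × 10^-5) = 4.29

pH = 4.29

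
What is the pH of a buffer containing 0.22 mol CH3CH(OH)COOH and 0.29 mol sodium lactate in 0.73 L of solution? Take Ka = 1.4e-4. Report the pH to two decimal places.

pKa = −log(1.4 × 10^-4) = 3.854
Henderson–Hasselbalch: pH = pKa + log([CH3CH(OH)COO-]/[CH3CH(OH)COOH]) = 3.854 + log(0.29/0.22)
pH = 3.854 + (+0.120) = 3.97

pH = 3.97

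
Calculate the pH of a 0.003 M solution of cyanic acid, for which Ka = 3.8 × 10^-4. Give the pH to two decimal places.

HOCN ⇌ OCN- + H+
From the ICE table, Ka = x²/(0.003 − x) = 3.8 × 10^-4.
Here C₀/Ka ≈ 7.89, so the small-x approximation fails. Use the quadratic:
x = [−0.00038 + √(0.00038² + 4.56e-06)]/2 = 8.94 × 10^-4 M
pH = −log(8.94 × 10^-4) = 3.05

pH = 3.05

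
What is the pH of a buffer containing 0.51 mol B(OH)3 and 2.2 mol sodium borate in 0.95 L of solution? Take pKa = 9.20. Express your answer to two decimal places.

pH = 9.83

Using pH = pKa + log([base]/[acid]) with [base]/[acid] = 2.2/0.51:
pH = 9.20 + (+0.635) = 9.83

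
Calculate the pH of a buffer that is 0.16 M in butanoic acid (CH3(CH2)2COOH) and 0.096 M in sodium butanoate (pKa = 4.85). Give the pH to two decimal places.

pH = 4.63

Using pH = pKa + log([base]/[acid]) with [base]/[acid] = 0.096/0.16:
pH = 4.85 + (-0.222) = 4.63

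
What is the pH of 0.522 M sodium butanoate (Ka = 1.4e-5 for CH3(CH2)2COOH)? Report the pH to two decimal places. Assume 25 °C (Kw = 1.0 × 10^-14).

CH3(CH2)2COO- is the conjugate base of the weak acid CH3(CH2)2COOH.
Kb = Kw/Ka = 1.0×10^-14 / 1.4 × 10^-5 = 7.14 × 10^-10
From the ICE table, Kb = x²/(0.522 − x) = 7.14 × 10^-10.
Neglecting x in the denominator: x = √(7.14 × 10^-10 × 0.522) = 1.93 × 10^-5 M
Check: 0.0037% ionized — well under 5%, approximation valid.
pOH = −log(1.93 × 10^-5) = 4.71; pH = 14.00 − 4.71 = 9.29

pH = 9.29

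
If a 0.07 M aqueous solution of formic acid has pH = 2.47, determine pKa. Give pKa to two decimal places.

[H+] = 10^(-2.47) = 3.39 × 10^-3 M
At equilibrium [HA] = 0.07 − 3.39 × 10^-3 = 6.66 × 10^-2 M
Ka = [H+][A-]/[HA] = (3.39 × 10^-3)² / 6.66 × 10^-2 = 1.73 × 10^-4
pKa = -log(1.73 × 10^-4) = 3.76

pKa = 3.76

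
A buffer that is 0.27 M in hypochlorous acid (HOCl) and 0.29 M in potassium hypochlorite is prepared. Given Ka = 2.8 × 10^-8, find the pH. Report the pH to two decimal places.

pKa = −log(2.8 × 10^-8) = 7.553
pH = pKa + log([A⁻]/[HA]) = 7.553 + log(0.29/0.27)
pH = 7.553 + (+0.031) = 7.58

pH = 7.58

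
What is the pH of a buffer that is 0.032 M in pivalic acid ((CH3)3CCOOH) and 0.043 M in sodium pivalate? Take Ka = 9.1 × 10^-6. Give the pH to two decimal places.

pH = 5.17

pKa = −log(9.1 × 10^-6) = 5.041
pH = pKa + log([A⁻]/[HA]) = 5.041 + log(0.043/0.032)
pH = 5.041 + (+0.128) = 5.17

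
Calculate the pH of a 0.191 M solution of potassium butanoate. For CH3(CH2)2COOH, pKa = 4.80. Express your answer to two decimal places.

CH3(CH2)2COO- is the conjugate base of the weak acid CH3(CH2)2COOH.
Ka = 10^(−4.80) = 1.58 × 10^-5
Kb = Kw/Ka = 1.0×10^-14 / 1.58 × 10^-5 = 6.33 × 10^-10
Kb = x²/(0.191 − x) = 6.33 × 10^-10
Neglecting x in the denominator: x = √(6.33 × 10^-10 × 0.191) = 1.10 × 10^-5 M
pOH = −log(1.10 × 10^-5) = 4.96; pH = 14.00 − 4.96 = 9.04

pH = 9.04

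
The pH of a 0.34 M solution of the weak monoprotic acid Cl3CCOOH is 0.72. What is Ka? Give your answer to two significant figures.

Ka = 2.4 × 10^-1

[H+] = 10^(-0.72) = 1.91 × 10^-1 M
At equilibrium [HA] = 0.34 − 1.91 × 10^-1 = 1.49 × 10^-1 M
Ka = [H+][A-]/[HA] = (1.91 × 10^-1)² / 1.49 × 10^-1 = 2.4 × 10^-1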